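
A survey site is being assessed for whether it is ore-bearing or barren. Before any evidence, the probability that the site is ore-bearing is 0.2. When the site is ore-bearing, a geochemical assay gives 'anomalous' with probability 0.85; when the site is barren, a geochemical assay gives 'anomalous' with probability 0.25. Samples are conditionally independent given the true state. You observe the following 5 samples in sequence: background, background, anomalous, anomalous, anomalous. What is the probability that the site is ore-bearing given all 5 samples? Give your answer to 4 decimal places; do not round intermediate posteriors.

0.2821

After 'background': P(ore) = 0.15·0.2000 / (0.15·0.2000 + 0.75·0.8000) ≈ 0.0476
After 'background': P(ore) = 0.15·0.0476 / (0.15·0.0476 + 0.75·0.9524) ≈ 0.0099
After 'anomalous': P(ore) = 0.85·0.0099 / (0.85·0.0099 + 0.25·0.9901) ≈ 0.0329
After 'anomalous': P(ore) = 0.85·0.0329 / (0.85·0.0329 + 0.25·0.9671) ≈ 0.1036
After 'anomalous': P(ore) = 0.85·0.1036 / (0.85·0.1036 + 0.25·0.8964) ≈ 0.2821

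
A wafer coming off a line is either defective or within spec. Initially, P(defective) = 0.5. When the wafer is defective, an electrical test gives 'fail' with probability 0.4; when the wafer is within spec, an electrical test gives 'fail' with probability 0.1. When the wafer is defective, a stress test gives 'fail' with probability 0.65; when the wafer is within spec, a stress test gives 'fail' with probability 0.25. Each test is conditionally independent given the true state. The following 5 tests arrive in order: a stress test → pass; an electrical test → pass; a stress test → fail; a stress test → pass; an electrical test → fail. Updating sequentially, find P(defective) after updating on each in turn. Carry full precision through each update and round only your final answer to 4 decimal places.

After a stress test='pass': P(defective) = 0.35·0.5000 / (0.35·0.5000 + 0.75·0.5000) ≈ 0.3182
After an electrical test='pass': P(defective) = 0.6·0.3182 / (0.6·0.3182 + 0.9·0.6818) ≈ 0.2373
After a stress test='fail': P(defective) = 0.65·0.2373 / (0.65·0.2373 + 0.25·0.7627) ≈ 0.4472
After a stress test='pass': P(defective) = 0.35·0.4472 / (0.35·0.4472 + 0.75·0.5528) ≈ 0.2740
After an electrical test='fail': P(defective) = 0.4·0.2740 / (0.4·0.2740 + 0.1·0.7260) ≈ 0.6016

0.6016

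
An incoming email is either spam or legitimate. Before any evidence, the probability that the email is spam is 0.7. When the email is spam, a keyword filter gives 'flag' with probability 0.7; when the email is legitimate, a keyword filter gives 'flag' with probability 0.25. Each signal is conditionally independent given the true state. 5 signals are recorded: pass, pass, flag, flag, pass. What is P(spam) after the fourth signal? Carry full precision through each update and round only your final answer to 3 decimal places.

0.745

After 'pass': P(spam) = 0.3·0.7000 / (0.3·0.7000 + 0.75·0.3000) ≈ 0.4828
After 'pass': P(spam) = 0.3·0.4828 / (0.3·0.4828 + 0.75·0.5172) ≈ 0.2718
After 'flag': P(spam) = 0.7·0.2718 / (0.7·0.2718 + 0.25·0.7282) ≈ 0.5111
After 'flag': P(spam) = 0.7·0.5111 / (0.7·0.5111 + 0.25·0.4889) ≈ 0.7453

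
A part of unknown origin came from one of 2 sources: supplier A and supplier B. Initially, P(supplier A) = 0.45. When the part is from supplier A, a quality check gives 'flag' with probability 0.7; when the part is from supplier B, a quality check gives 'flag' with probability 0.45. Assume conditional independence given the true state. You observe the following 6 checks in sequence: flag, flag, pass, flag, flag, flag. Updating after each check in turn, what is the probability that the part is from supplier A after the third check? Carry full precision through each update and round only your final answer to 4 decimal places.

After 'flag': P(supplier A) = 0.7·0.4500 / (0.7·0.4500 + 0.45·0.5500) ≈ 0.5600
After 'flag': P(supplier A) = 0.7·0.5600 / (0.7·0.5600 + 0.45·0.4400) ≈ 0.6644
After 'pass': P(supplier A) = 0.3·0.6644 / (0.3·0.6644 + 0.55·0.3356) ≈ 0.5192

0.5192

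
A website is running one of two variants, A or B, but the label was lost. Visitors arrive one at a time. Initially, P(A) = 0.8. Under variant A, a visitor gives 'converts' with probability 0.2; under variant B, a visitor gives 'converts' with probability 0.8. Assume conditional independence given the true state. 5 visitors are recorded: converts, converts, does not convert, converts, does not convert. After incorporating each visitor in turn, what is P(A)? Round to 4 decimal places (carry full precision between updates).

After 'converts': P(A) = 0.2·0.8000 / (0.2·0.8000 + 0.8·0.2000) ≈ 0.5000
After 'converts': P(A) = 0.2·0.5000 / (0.2·0.5000 + 0.8·0.5000) ≈ 0.2000
After 'does not convert': P(A) = 0.8·0.2000 / (0.8·0.2000 + 0.2·0.8000) ≈ 0.5000
After 'converts': P(A) = 0.2·0.5000 / (0.2·0.5000 + 0.8·0.5000) ≈ 0.2000
After 'does not convert': P(A) = 0.8·0.2000 / (0.8·0.2000 + 0.2·0.8000) ≈ 0.5000

0.5000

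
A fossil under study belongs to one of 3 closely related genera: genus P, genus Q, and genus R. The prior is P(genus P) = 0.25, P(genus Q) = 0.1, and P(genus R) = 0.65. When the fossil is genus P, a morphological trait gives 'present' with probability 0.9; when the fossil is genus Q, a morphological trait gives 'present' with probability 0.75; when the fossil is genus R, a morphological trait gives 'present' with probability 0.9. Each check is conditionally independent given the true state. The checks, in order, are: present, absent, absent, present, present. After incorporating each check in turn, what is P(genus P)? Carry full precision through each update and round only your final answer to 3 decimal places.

After 'present': normaliser = 0.9·0.2500 + 0.75·0.1000 + 0.9·0.6500; P(genus P) ≈ 0.2542, P(genus Q) ≈ 0.0847, P(genus R) ≈ 0.6610
After 'absent': normaliser = 0.1·0.2542 + 0.25·0.0847 + 0.1·0.6610; P(genus P) ≈ 0.2256, P(genus Q) ≈ 0.1880, P(genus R) ≈ 0.5865
After 'absent': normaliser = 0.1·0.2256 + 0.25·0.1880 + 0.1·0.5865; P(genus P) ≈ 0.1760, P(genus Q) ≈ 0.3666, P(genus R) ≈ 0.4575
After 'present': normaliser = 0.9·0.1760 + 0.75·0.3666 + 0.9·0.4575; P(genus P) ≈ 0.1874, P(genus Q) ≈ 0.3254, P(genus R) ≈ 0.4872
After 'present': normaliser = 0.9·0.1874 + 0.75·0.3254 + 0.9·0.4872; P(genus P) ≈ 0.1981, P(genus Q) ≈ 0.2867, P(genus R) ≈ 0.5152

0.198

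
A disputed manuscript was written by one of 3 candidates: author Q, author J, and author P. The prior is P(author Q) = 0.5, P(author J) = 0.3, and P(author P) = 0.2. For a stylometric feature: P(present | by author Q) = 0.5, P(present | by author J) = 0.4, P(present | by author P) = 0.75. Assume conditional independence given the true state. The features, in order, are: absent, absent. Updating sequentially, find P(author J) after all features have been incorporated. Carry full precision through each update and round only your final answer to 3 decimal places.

After 'absent': normaliser = 0.5·0.5000 + 0.6·0.3000 + 0.25·0.2000; P(author Q) ≈ 0.5208, P(author J) ≈ 0.3750, P(author P) ≈ 0.1042
After 'absent': normaliser = 0.5·0.5208 + 0.6·0.3750 + 0.25·0.1042; P(author Q) ≈ 0.5092, P(author J) ≈ 0.4399, P(author P) ≈ 0.0509

0.440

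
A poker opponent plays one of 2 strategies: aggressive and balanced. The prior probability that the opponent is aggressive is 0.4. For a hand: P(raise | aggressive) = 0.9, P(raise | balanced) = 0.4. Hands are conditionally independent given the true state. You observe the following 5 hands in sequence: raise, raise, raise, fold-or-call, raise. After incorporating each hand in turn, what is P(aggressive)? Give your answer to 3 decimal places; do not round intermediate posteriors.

0.740

After 'raise': P(aggressive) = 0.9·0.4000 / (0.9·0.4000 + 0.4·0.6000) ≈ 0.6000
After 'raise': P(aggressive) = 0.9·0.6000 / (0.9·0.6000 + 0.4·0.4000) ≈ 0.7714
After 'raise': P(aggressive) = 0.9·0.7714 / (0.9·0.7714 + 0.4·0.2286) ≈ 0.8836
After 'fold-or-call': P(aggressive) = 0.1·0.8836 / (0.1·0.8836 + 0.6·0.1164) ≈ 0.5586
After 'raise': P(aggressive) = 0.9·0.5586 / (0.9·0.5586 + 0.4·0.4414) ≈ 0.7401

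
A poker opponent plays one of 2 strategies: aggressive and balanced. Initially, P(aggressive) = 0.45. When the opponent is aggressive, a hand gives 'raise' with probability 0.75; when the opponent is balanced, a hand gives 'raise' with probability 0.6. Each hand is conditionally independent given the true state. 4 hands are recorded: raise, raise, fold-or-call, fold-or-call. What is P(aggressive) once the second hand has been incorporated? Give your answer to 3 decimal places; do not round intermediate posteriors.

0.561

After 'raise': P(aggressive) = 0.75·0.4500 / (0.75·0.4500 + 0.6·0.5500) ≈ 0.5056
After 'raise': P(aggressive) = 0.75·0.5056 / (0.75·0.5056 + 0.6·0.4944) ≈ 0.5611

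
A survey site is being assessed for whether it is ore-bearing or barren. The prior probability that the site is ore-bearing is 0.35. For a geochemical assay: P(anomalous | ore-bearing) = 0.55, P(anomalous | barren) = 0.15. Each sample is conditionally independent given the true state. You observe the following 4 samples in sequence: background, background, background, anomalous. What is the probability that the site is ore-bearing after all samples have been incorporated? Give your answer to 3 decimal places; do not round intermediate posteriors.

0.227

Each posterior becomes the prior for the next update.
After 'background': P(ore) = 0.45·0.3500 / (0.45·0.3500 + 0.85·0.6500) ≈ 0.2218
After 'background': P(ore) = 0.45·0.2218 / (0.45·0.2218 + 0.85·0.7782) ≈ 0.1311
After 'background': P(ore) = 0.45·0.1311 / (0.45·0.1311 + 0.85·0.8689) ≈ 0.0740
After 'anomalous': P(ore) = 0.55·0.0740 / (0.55·0.0740 + 0.15·0.9260) ≈ 0.2266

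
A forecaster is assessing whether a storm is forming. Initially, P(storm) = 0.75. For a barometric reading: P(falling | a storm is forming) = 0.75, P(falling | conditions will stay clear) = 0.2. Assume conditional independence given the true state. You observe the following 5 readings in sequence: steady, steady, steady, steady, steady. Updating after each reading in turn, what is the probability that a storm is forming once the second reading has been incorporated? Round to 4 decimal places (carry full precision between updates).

0.2266

After 'steady': P(storm) = 0.25·0.7500 / (0.25·0.7500 + 0.8·0.2500) ≈ 0.4839
After 'steady': P(storm) = 0.25·0.4839 / (0.25·0.4839 + 0.8·0.5161) ≈ 0.2266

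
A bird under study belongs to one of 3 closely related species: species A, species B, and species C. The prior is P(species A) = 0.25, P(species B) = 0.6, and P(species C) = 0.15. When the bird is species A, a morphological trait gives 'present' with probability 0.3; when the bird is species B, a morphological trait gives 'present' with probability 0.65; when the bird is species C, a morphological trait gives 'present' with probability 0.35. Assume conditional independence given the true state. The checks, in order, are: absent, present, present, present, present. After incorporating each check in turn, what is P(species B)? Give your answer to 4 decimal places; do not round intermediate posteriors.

After 'absent': normaliser = 0.7·0.2500 + 0.35·0.6000 + 0.65·0.1500; P(species A) ≈ 0.3627, P(species B) ≈ 0.4352, P(species C) ≈ 0.2021
After 'present': normaliser = 0.3·0.3627 + 0.65·0.4352 + 0.35·0.2021; P(species A) ≈ 0.2353, P(species B) ≈ 0.6118, P(species C) ≈ 0.1529
After 'present': normaliser = 0.3·0.2353 + 0.65·0.6118 + 0.35·0.1529; P(species A) ≈ 0.1353, P(species B) ≈ 0.7621, P(species C) ≈ 0.1026
After 'present': normaliser = 0.3·0.1353 + 0.65·0.7621 + 0.35·0.1026; P(species A) ≈ 0.0710, P(species B) ≈ 0.8662, P(species C) ≈ 0.0628
After 'present': normaliser = 0.3·0.0710 + 0.65·0.8662 + 0.35·0.0628; P(species A) ≈ 0.0351, P(species B) ≈ 0.9286, P(species C) ≈ 0.0362

0.9286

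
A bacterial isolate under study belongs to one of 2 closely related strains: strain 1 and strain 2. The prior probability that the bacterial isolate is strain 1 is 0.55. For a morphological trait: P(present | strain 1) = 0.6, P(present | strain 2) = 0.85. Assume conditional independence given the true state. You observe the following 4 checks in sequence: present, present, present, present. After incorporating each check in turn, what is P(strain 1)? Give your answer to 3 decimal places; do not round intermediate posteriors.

0.233

After 'present': P(strain 1) = 0.6·0.5500 / (0.6·0.5500 + 0.85·0.4500) ≈ 0.4632
After 'present': P(strain 1) = 0.6·0.4632 / (0.6·0.4632 + 0.85·0.5368) ≈ 0.3785
After 'present': P(strain 1) = 0.6·0.3785 / (0.6·0.3785 + 0.85·0.6215) ≈ 0.3006
After 'present': P(strain 1) = 0.6·0.3006 / (0.6·0.3006 + 0.85·0.6994) ≈ 0.2328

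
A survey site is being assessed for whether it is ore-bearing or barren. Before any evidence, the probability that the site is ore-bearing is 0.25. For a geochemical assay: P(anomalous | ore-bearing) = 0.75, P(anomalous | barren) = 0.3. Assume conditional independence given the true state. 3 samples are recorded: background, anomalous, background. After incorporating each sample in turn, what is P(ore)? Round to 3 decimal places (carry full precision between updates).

After 'background': P(ore) = 0.25·0.2500 / (0.25·0.2500 + 0.7·0.7500) ≈ 0.1064
After 'anomalous': P(ore) = 0.75·0.1064 / (0.75·0.1064 + 0.3·0.8936) ≈ 0.2294
After 'background': P(ore) = 0.25·0.2294 / (0.25·0.2294 + 0.7·0.7706) ≈ 0.0961

0.096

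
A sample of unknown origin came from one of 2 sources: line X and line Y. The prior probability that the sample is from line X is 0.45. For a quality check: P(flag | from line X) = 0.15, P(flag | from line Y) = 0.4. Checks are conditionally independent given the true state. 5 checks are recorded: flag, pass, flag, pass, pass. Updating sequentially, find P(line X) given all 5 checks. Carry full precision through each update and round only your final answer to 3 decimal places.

0.246

After 'flag': P(line X) = 0.15·0.4500 / (0.15·0.4500 + 0.4·0.5500) ≈ 0.2348
After 'pass': P(line X) = 0.85·0.2348 / (0.85·0.2348 + 0.6·0.7652) ≈ 0.3030
After 'flag': P(line X) = 0.15·0.3030 / (0.15·0.3030 + 0.4·0.6970) ≈ 0.1402
After 'pass': P(line X) = 0.85·0.1402 / (0.85·0.1402 + 0.6·0.8598) ≈ 0.1876
After 'pass': P(line X) = 0.85·0.1876 / (0.85·0.1876 + 0.6·0.8124) ≈ 0.2465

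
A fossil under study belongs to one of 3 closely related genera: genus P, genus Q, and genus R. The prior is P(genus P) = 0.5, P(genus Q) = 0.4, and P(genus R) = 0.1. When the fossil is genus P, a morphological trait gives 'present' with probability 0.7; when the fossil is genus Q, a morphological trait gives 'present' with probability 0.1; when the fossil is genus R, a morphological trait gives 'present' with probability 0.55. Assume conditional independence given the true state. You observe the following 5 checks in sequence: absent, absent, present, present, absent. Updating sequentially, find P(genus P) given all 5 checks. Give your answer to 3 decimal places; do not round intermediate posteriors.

After 'absent': normaliser = 0.3·0.5000 + 0.9·0.4000 + 0.45·0.1000; P(genus P) ≈ 0.2703, P(genus Q) ≈ 0.6486, P(genus R) ≈ 0.0811
After 'absent': normaliser = 0.3·0.2703 + 0.9·0.6486 + 0.45·0.0811; P(genus P) ≈ 0.1156, P(genus Q) ≈ 0.8324, P(genus R) ≈ 0.0520
After 'present': normaliser = 0.7·0.1156 + 0.1·0.8324 + 0.55·0.0520; P(genus P) ≈ 0.4198, P(genus Q) ≈ 0.4318, P(genus R) ≈ 0.1484
After 'present': normaliser = 0.7·0.4198 + 0.1·0.4318 + 0.55·0.1484; P(genus P) ≈ 0.7019, P(genus Q) ≈ 0.1031, P(genus R) ≈ 0.1950
After 'absent': normaliser = 0.3·0.7019 + 0.9·0.1031 + 0.45·0.1950; P(genus P) ≈ 0.5384, P(genus Q) ≈ 0.2373, P(genus R) ≈ 0.2243

0.538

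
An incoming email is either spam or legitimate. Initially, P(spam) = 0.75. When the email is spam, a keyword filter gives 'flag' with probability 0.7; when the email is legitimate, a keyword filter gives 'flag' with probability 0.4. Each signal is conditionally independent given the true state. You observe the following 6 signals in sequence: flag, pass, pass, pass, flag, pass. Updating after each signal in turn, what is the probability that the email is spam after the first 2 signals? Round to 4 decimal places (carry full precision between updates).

After 'flag': P(spam) = 0.7·0.7500 / (0.7·0.7500 + 0.4·0.2500) ≈ 0.8400
After 'pass': P(spam) = 0.3·0.8400 / (0.3·0.8400 + 0.6·0.1600) ≈ 0.7241

0.7241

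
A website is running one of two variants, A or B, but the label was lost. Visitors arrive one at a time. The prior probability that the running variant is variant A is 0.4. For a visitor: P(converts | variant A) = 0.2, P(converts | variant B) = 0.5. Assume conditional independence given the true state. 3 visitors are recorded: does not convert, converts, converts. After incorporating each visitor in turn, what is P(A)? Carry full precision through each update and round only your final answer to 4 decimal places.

0.1458

After 'does not convert': P(A) = 0.8·0.4000 / (0.8·0.4000 + 0.5·0.6000) ≈ 0.5161
After 'converts': P(A) = 0.2·0.5161 / (0.2·0.5161 + 0.5·0.4839) ≈ 0.2991
After 'converts': P(A) = 0.2·0.2991 / (0.2·0.2991 + 0.5·0.7009) ≈ 0.1458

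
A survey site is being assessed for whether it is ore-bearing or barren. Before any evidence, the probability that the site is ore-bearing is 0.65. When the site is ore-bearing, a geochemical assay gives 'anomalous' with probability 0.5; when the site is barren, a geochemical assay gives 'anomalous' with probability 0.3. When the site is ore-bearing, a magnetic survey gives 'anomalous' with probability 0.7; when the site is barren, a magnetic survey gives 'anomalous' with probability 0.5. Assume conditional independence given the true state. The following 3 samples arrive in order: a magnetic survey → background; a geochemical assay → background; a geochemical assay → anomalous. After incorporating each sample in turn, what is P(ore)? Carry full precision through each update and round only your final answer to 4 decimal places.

Each posterior becomes the prior for the next update.
After a magnetic survey='background': P(ore) = 0.3·0.6500 / (0.3·0.6500 + 0.5·0.3500) ≈ 0.5270
After a geochemical assay='background': P(ore) = 0.5·0.5270 / (0.5·0.5270 + 0.7·0.4730) ≈ 0.4432
After a geochemical assay='anomalous': P(ore) = 0.5·0.4432 / (0.5·0.4432 + 0.3·0.5568) ≈ 0.5702

0.5702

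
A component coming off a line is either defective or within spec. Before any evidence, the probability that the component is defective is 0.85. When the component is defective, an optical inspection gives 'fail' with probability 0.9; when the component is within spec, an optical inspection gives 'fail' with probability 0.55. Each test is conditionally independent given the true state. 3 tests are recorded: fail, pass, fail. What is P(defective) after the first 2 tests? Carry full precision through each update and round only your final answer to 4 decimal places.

Each posterior becomes the prior for the next update.
After 'fail': P(defective) = 0.9·0.8500 / (0.9·0.8500 + 0.55·0.1500) ≈ 0.9027
After 'pass': P(defective) = 0.1·0.9027 / (0.1·0.9027 + 0.45·0.0973) ≈ 0.6733

0.6733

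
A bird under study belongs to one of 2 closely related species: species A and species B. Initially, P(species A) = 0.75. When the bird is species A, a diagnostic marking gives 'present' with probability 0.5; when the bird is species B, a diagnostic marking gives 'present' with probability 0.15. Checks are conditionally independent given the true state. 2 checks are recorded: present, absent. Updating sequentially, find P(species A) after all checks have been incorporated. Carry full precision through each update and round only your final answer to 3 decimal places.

After 'present': P(species A) = 0.5·0.7500 / (0.5·0.7500 + 0.15·0.2500) ≈ 0.9091
After 'absent': P(species A) = 0.5·0.9091 / (0.5·0.9091 + 0.85·0.0909) ≈ 0.8547

0.855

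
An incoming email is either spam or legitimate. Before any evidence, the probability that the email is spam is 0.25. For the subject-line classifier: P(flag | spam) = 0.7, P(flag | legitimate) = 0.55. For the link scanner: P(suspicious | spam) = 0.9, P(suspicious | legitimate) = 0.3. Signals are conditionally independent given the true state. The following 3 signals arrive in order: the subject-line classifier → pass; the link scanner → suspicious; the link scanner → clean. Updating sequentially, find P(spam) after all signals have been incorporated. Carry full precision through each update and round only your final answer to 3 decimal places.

0.087

After the subject-line classifier='pass': P(spam) = 0.3·0.2500 / (0.3·0.2500 + 0.45·0.7500) ≈ 0.1818
After the link scanner='suspicious': P(spam) = 0.9·0.1818 / (0.9·0.1818 + 0.3·0.8182) ≈ 0.4000
After the link scanner='clean': P(spam) = 0.1·0.4000 / (0.1·0.4000 + 0.7·0.6000) ≈ 0.0870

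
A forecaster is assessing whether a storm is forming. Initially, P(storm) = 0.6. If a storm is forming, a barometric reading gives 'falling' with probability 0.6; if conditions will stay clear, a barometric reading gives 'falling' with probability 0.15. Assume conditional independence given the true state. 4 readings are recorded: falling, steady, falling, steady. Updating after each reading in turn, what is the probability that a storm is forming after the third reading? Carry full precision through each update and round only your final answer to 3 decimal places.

After 'falling': P(storm) = 0.6·0.6000 / (0.6·0.6000 + 0.15·0.4000) ≈ 0.8571
After 'steady': P(storm) = 0.4·0.8571 / (0.4·0.8571 + 0.85·0.1429) ≈ 0.7385
After 'falling': P(storm) = 0.6·0.7385 / (0.6·0.7385 + 0.15·0.2615) ≈ 0.9187

0.919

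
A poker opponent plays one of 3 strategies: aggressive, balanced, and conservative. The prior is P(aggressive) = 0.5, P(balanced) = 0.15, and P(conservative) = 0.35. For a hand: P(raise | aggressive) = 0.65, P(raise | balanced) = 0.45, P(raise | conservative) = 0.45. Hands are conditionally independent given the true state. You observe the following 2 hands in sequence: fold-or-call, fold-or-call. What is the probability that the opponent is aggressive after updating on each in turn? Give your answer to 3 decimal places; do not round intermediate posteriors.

After 'fold-or-call': normaliser = 0.35·0.5000 + 0.55·0.1500 + 0.55·0.3500; P(aggressive) ≈ 0.3889, P(balanced) ≈ 0.1833, P(conservative) ≈ 0.4278
After 'fold-or-call': normaliser = 0.35·0.3889 + 0.55·0.1833 + 0.55·0.4278; P(aggressive) ≈ 0.2882, P(balanced) ≈ 0.2135, P(conservative) ≈ 0.4982

0.288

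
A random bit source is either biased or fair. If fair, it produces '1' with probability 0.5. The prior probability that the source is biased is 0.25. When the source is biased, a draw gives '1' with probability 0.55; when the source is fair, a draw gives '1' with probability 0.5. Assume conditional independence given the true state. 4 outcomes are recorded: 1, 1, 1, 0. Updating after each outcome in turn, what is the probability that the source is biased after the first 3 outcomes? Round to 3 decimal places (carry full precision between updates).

Each posterior becomes the prior for the next update.
After '1': P(biased) = 0.55·0.2500 / (0.55·0.2500 + 0.5·0.7500) ≈ 0.2683
After '1': P(biased) = 0.55·0.2683 / (0.55·0.2683 + 0.5·0.7317) ≈ 0.2874
After '1': P(biased) = 0.55·0.2874 / (0.55·0.2874 + 0.5·0.7126) ≈ 0.3073

0.307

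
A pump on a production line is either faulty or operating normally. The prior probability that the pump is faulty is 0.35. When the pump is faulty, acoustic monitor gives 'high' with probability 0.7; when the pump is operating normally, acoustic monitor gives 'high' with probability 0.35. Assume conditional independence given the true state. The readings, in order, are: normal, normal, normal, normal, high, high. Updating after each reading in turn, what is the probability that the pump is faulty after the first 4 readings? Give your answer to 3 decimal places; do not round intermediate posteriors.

0.024

Apply Bayes' rule sequentially, carrying P(faulty) forward.
After 'normal': P(faulty) = 0.3·0.3500 / (0.3·0.3500 + 0.65·0.6500) ≈ 0.1991
After 'normal': P(faulty) = 0.3·0.1991 / (0.3·0.1991 + 0.65·0.8009) ≈ 0.1029
After 'normal': P(faulty) = 0.3·0.1029 / (0.3·0.1029 + 0.65·0.8971) ≈ 0.0503
After 'normal': P(faulty) = 0.3·0.0503 / (0.3·0.0503 + 0.65·0.9497) ≈ 0.0239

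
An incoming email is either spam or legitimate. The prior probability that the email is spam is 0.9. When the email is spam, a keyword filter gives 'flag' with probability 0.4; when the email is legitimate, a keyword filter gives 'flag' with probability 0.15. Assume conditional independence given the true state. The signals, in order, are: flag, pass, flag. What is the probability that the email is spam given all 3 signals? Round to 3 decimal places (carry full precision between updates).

0.978

After 'flag': P(spam) = 0.4·0.9000 / (0.4·0.9000 + 0.15·0.1000) ≈ 0.9600
After 'pass': P(spam) = 0.6·0.9600 / (0.6·0.9600 + 0.85·0.0400) ≈ 0.9443
After 'flag': P(spam) = 0.4·0.9443 / (0.4·0.9443 + 0.15·0.0557) ≈ 0.9783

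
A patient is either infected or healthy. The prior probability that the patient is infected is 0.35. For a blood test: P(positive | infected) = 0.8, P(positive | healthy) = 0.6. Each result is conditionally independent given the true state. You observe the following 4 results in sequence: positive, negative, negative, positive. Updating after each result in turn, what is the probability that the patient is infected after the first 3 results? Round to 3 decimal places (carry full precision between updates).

Apply Bayes' rule sequentially, carrying P(infected) forward.
After 'positive': P(infected) = 0.8·0.3500 / (0.8·0.3500 + 0.6·0.6500) ≈ 0.4179
After 'negative': P(infected) = 0.2·0.4179 / (0.2·0.4179 + 0.4·0.5821) ≈ 0.2642
After 'negative': P(infected) = 0.2·0.2642 / (0.2·0.2642 + 0.4·0.7358) ≈ 0.1522

0.152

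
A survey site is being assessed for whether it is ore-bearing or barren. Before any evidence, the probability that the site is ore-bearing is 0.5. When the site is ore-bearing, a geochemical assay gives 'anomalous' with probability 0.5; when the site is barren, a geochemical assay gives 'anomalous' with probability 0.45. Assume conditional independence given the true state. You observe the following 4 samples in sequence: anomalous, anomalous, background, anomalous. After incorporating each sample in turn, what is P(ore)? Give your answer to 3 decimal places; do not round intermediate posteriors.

After 'anomalous': P(ore) = 0.5·0.5000 / (0.5·0.5000 + 0.45·0.5000) ≈ 0.5263
After 'anomalous': P(ore) = 0.5·0.5263 / (0.5·0.5263 + 0.45·0.4737) ≈ 0.5525
After 'background': P(ore) = 0.5·0.5525 / (0.5·0.5525 + 0.55·0.4475) ≈ 0.5288
After 'anomalous': P(ore) = 0.5·0.5288 / (0.5·0.5288 + 0.45·0.4712) ≈ 0.5550

0.555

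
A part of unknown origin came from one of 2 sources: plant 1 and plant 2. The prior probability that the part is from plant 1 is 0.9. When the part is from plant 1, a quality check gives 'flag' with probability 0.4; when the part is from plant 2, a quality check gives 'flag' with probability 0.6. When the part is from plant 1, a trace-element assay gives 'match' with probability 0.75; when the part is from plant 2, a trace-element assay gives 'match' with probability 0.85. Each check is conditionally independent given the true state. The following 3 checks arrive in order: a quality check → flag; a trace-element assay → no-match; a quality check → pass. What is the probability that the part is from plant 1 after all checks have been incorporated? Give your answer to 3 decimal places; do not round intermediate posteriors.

0.938

After a quality check='flag': P(plant 1) = 0.4·0.9000 / (0.4·0.9000 + 0.6·0.1000) ≈ 0.8571
After a trace-element assay='no-match': P(plant 1) = 0.25·0.8571 / (0.25·0.8571 + 0.15·0.1429) ≈ 0.9091
After a quality check='pass': P(plant 1) = 0.6·0.9091 / (0.6·0.9091 + 0.4·0.0909) ≈ 0.9375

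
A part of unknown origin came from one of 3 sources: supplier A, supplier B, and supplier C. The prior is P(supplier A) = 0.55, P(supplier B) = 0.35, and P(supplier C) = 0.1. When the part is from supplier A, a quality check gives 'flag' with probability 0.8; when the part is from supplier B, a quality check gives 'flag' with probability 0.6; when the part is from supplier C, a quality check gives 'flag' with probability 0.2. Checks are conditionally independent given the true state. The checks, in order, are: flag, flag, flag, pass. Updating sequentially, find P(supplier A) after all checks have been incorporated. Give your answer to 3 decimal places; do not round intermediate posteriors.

0.646

After 'flag': normaliser = 0.8·0.5500 + 0.6·0.3500 + 0.2·0.1000; P(supplier A) ≈ 0.6567, P(supplier B) ≈ 0.3134, P(supplier C) ≈ 0.0299
After 'flag': normaliser = 0.8·0.6567 + 0.6·0.3134 + 0.2·0.0299; P(supplier A) ≈ 0.7303, P(supplier B) ≈ 0.2614, P(supplier C) ≈ 0.0083
After 'flag': normaliser = 0.8·0.7303 + 0.6·0.2614 + 0.2·0.0083; P(supplier A) ≈ 0.7866, P(supplier B) ≈ 0.2112, P(supplier C) ≈ 0.0022
After 'pass': normaliser = 0.2·0.7866 + 0.4·0.2112 + 0.8·0.0022; P(supplier A) ≈ 0.6459, P(supplier B) ≈ 0.3468, P(supplier C) ≈ 0.0073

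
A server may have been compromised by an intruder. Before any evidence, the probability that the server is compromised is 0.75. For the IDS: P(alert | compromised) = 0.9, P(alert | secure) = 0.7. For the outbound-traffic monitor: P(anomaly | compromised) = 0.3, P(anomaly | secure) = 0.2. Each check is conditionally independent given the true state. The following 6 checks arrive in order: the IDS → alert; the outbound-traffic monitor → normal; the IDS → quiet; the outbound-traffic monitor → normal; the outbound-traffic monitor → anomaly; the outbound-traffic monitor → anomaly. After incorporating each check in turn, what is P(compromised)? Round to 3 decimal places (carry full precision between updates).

0.689

Apply Bayes' rule sequentially, carrying P(compromised) forward.
After the IDS='alert': P(compromised) = 0.9·0.7500 / (0.9·0.7500 + 0.7·0.2500) ≈ 0.7941
After the outbound-traffic monitor='normal': P(compromised) = 0.7·0.7941 / (0.7·0.7941 + 0.8·0.2059) ≈ 0.7714
After the IDS='quiet': P(compromised) = 0.1·0.7714 / (0.1·0.7714 + 0.3·0.2286) ≈ 0.5294
After the outbound-traffic monitor='normal': P(compromised) = 0.7·0.5294 / (0.7·0.5294 + 0.8·0.4706) ≈ 0.4961
After the outbound-traffic monitor='anomaly': P(compromised) = 0.3·0.4961 / (0.3·0.4961 + 0.2·0.5039) ≈ 0.5962
After the outbound-traffic monitor='anomaly': P(compromised) = 0.3·0.5962 / (0.3·0.5962 + 0.2·0.4038) ≈ 0.6889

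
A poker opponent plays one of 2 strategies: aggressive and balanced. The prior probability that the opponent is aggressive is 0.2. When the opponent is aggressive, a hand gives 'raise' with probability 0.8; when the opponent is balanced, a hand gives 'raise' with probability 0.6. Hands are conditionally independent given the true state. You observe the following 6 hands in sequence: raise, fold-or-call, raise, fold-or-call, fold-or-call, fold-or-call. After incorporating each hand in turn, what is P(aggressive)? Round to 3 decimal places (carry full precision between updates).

0.027

Each posterior becomes the prior for the next update.
After 'raise': P(aggressive) = 0.8·0.2000 / (0.8·0.2000 + 0.6·0.8000) ≈ 0.2500
After 'fold-or-call': P(aggressive) = 0.2·0.2500 / (0.2·0.2500 + 0.4·0.7500) ≈ 0.1429
After 'raise': P(aggressive) = 0.8·0.1429 / (0.8·0.1429 + 0.6·0.8571) ≈ 0.1818
After 'fold-or-call': P(aggressive) = 0.2·0.1818 / (0.2·0.1818 + 0.4·0.8182) ≈ 0.1000
After 'fold-or-call': P(aggressive) = 0.2·0.1000 / (0.2·0.1000 + 0.4·0.9000) ≈ 0.0526
After 'fold-or-call': P(aggressive) = 0.2·0.0526 / (0.2·0.0526 + 0.4·0.9474) ≈ 0.0270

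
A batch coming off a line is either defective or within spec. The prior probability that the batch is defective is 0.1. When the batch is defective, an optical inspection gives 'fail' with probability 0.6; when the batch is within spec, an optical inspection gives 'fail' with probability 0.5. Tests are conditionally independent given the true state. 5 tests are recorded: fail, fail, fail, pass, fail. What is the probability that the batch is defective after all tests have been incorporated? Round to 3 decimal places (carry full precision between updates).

Apply Bayes' rule sequentially, carrying P(defective) forward.
After 'fail': P(defective) = 0.6·0.1000 / (0.6·0.1000 + 0.5·0.9000) ≈ 0.1176
After 'fail': P(defective) = 0.6·0.1176 / (0.6·0.1176 + 0.5·0.8824) ≈ 0.1379
After 'fail': P(defective) = 0.6·0.1379 / (0.6·0.1379 + 0.5·0.8621) ≈ 0.1611
After 'pass': P(defective) = 0.4·0.1611 / (0.4·0.1611 + 0.5·0.8389) ≈ 0.1331
After 'fail': P(defective) = 0.6·0.1331 / (0.6·0.1331 + 0.5·0.8669) ≈ 0.1556

0.156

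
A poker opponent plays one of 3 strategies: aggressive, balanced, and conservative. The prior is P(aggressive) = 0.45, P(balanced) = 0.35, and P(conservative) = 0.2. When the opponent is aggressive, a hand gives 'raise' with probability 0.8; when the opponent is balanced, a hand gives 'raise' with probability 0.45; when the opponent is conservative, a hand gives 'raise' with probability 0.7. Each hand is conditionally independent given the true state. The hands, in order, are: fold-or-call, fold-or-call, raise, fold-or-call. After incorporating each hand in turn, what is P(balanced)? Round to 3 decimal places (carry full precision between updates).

0.797

After 'fold-or-call': normaliser = 0.2·0.4500 + 0.55·0.3500 + 0.3·0.2000; P(aggressive) ≈ 0.2628, P(balanced) ≈ 0.5620, P(conservative) ≈ 0.1752
After 'fold-or-call': normaliser = 0.2·0.2628 + 0.55·0.5620 + 0.3·0.1752; P(aggressive) ≈ 0.1269, P(balanced) ≈ 0.7463, P(conservative) ≈ 0.1269
After 'raise': normaliser = 0.8·0.1269 + 0.45·0.7463 + 0.7·0.1269; P(aggressive) ≈ 0.1929, P(balanced) ≈ 0.6383, P(conservative) ≈ 0.1688
After 'fold-or-call': normaliser = 0.2·0.1929 + 0.55·0.6383 + 0.3·0.1688; P(aggressive) ≈ 0.0876, P(balanced) ≈ 0.7973, P(conservative) ≈ 0.1150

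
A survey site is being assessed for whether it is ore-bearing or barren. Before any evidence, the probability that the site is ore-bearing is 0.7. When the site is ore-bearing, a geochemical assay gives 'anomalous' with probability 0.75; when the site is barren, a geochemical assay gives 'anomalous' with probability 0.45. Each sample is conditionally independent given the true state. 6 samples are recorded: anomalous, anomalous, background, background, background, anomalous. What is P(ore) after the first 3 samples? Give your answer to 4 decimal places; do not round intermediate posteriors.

0.7466

Apply Bayes' rule sequentially, carrying P(ore) forward.
After 'anomalous': P(ore) = 0.75·0.7000 / (0.75·0.7000 + 0.45·0.3000) ≈ 0.7955
After 'anomalous': P(ore) = 0.75·0.7955 / (0.75·0.7955 + 0.45·0.2045) ≈ 0.8663
After 'background': P(ore) = 0.25·0.8663 / (0.25·0.8663 + 0.55·0.1337) ≈ 0.7466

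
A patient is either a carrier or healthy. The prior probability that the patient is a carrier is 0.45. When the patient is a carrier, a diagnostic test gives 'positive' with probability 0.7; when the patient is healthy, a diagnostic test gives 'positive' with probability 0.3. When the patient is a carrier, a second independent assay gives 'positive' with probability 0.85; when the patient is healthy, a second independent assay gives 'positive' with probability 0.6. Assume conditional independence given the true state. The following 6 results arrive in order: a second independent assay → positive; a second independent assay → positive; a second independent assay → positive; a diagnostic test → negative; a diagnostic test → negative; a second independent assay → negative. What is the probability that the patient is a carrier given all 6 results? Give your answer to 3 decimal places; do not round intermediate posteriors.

0.138

Apply Bayes' rule sequentially, carrying P(carrier) forward.
After a second independent assay='positive': P(carrier) = 0.85·0.4500 / (0.85·0.4500 + 0.6·0.5500) ≈ 0.5368
After a second independent assay='positive': P(carrier) = 0.85·0.5368 / (0.85·0.5368 + 0.6·0.4632) ≈ 0.6215
After a second independent assay='positive': P(carrier) = 0.85·0.6215 / (0.85·0.6215 + 0.6·0.3785) ≈ 0.6994
After a diagnostic test='negative': P(carrier) = 0.3·0.6994 / (0.3·0.6994 + 0.7·0.3006) ≈ 0.4992
After a diagnostic test='negative': P(carrier) = 0.3·0.4992 / (0.3·0.4992 + 0.7·0.5008) ≈ 0.2994
After a second independent assay='negative': P(carrier) = 0.15·0.2994 / (0.15·0.2994 + 0.4·0.7006) ≈ 0.1381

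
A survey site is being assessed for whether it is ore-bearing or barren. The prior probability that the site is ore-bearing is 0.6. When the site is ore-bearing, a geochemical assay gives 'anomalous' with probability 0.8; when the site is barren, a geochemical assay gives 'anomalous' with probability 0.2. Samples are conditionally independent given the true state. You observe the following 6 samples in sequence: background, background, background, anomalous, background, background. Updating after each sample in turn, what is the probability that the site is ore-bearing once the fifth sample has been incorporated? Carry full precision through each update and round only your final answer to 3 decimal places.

0.023

After 'background': P(ore) = 0.2·0.6000 / (0.2·0.6000 + 0.8·0.4000) ≈ 0.2727
After 'background': P(ore) = 0.2·0.2727 / (0.2·0.2727 + 0.8·0.7273) ≈ 0.0857
After 'background': P(ore) = 0.2·0.0857 / (0.2·0.0857 + 0.8·0.9143) ≈ 0.0229
After 'anomalous': P(ore) = 0.8·0.0229 / (0.8·0.0229 + 0.2·0.9771) ≈ 0.0857
After 'background': P(ore) = 0.2·0.0857 / (0.2·0.0857 + 0.8·0.9143) ≈ 0.0229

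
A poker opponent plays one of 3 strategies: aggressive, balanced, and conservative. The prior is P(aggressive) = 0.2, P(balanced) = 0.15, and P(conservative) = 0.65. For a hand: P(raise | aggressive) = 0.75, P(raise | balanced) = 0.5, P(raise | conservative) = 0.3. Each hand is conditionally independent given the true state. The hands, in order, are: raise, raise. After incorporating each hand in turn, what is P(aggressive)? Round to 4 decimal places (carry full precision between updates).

0.5396

After 'raise': normaliser = 0.75·0.2000 + 0.5·0.1500 + 0.3·0.6500; P(aggressive) ≈ 0.3571, P(balanced) ≈ 0.1786, P(conservative) ≈ 0.4643
After 'raise': normaliser = 0.75·0.3571 + 0.5·0.1786 + 0.3·0.4643; P(aggressive) ≈ 0.5396, P(balanced) ≈ 0.1799, P(conservative) ≈ 0.2806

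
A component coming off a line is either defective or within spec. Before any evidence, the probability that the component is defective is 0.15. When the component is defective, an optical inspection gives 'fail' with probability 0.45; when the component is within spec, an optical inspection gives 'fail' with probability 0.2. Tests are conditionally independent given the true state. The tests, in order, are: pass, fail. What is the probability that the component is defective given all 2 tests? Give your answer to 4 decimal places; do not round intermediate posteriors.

0.2144

After 'pass': P(defective) = 0.55·0.1500 / (0.55·0.1500 + 0.8·0.8500) ≈ 0.1082
After 'fail': P(defective) = 0.45·0.1082 / (0.45·0.1082 + 0.2·0.8918) ≈ 0.2144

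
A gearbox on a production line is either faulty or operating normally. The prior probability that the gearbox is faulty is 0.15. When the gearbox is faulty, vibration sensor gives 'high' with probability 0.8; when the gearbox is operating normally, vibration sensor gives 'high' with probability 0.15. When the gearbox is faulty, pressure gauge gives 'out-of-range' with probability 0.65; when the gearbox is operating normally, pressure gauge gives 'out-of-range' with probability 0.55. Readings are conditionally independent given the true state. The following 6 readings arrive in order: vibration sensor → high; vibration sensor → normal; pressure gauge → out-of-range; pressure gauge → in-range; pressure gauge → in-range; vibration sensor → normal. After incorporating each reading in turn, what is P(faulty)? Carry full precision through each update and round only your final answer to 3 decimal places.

After vibration sensor='high': P(faulty) = 0.8·0.1500 / (0.8·0.1500 + 0.15·0.8500) ≈ 0.4848
After vibration sensor='normal': P(faulty) = 0.2·0.4848 / (0.2·0.4848 + 0.85·0.5152) ≈ 0.1813
After pressure gauge='out-of-range': P(faulty) = 0.65·0.1813 / (0.65·0.1813 + 0.55·0.8187) ≈ 0.2074
After pressure gauge='in-range': P(faulty) = 0.35·0.2074 / (0.35·0.2074 + 0.45·0.7926) ≈ 0.1691
After pressure gauge='in-range': P(faulty) = 0.35·0.1691 / (0.35·0.1691 + 0.45·0.8309) ≈ 0.1367
After vibration sensor='normal': P(faulty) = 0.2·0.1367 / (0.2·0.1367 + 0.85·0.8633) ≈ 0.0359

0.036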